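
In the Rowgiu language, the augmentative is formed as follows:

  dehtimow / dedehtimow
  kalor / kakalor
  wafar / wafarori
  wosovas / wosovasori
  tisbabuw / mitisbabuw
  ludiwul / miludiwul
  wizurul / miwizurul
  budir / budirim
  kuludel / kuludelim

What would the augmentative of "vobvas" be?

kalor and wafar both end in -r yet inflect differently (kakalor, wafarori), so the final letter is not what conditions the rule; the last vowel is.
"vobvas" has last vowel 'a'. The stems whose last vowel is 'a' (wafar → wafarori, wosovas → wosovasori) add -ori.
So vobvas → vobvasori.

vobvasori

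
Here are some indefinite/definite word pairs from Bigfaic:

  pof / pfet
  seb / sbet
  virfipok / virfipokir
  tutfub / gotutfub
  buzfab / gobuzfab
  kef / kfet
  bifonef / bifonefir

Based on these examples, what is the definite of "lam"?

lmet

"lam" has 1 vowel. The stems with 1 vowel (seb → sbet, pof → pfet, kef → kfet) delete the last vowel and add -et.
So lam → lmet.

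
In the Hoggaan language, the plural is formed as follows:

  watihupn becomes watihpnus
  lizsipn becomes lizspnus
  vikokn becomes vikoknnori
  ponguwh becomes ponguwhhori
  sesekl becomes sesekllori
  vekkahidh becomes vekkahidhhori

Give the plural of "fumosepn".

fumospnus

watihupn and vikokn both end in -n yet inflect differently (watihpnus, vikoknnori), so the final letter is not what conditions the rule; the second-to-last letter is.
"fumosepn" has second-to-last letter 'p'. The stems whose second-to-last letter is 'p' (watihupn → watihpnus, lizsipn → lizspnus) delete the last vowel and add -us.
So fumosepn → fumospnus.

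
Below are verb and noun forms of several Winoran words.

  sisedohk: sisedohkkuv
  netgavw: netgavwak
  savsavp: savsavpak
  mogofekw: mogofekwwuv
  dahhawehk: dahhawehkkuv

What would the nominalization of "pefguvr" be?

pefguvrak

netgavw and mogofekw both end in -w yet inflect differently (netgavwak, mogofekwwuv), so the final letter is not what conditions the rule; the second-to-last letter is.
"pefguvr" has second-to-last letter 'v'. The stems whose second-to-last letter is 'v' (savsavp → savsavpak, netgavw → netgavwak) add -ak.
So pefguvr → pefguvrak.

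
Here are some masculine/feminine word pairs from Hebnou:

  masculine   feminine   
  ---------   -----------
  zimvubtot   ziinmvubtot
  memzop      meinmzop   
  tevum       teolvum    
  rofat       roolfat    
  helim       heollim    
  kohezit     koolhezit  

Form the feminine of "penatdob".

peinnatdob

zimvubtot and rofat both end in -t yet inflect differently (ziinmvubtot, roolfat), so the final letter is not what conditions the rule; the last vowel is.
"penatdob" has last vowel 'o'. The stems whose last vowel is 'o' (zimvubtot → ziinmvubtot, memzop → meinmzop) insert -in- after the first vowel.
So penatdob → peinnatdob.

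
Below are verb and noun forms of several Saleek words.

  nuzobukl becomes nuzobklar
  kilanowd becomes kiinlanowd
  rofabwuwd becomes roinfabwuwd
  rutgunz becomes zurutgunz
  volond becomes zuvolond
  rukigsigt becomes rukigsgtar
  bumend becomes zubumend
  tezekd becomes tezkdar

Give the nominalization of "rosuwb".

volond and kilanowd both end in -d yet inflect differently (zuvolond, kiinlanowd), so the final letter is not what conditions the rule; the second-to-last letter is.
"rosuwb" has second-to-last letter 'w'. The stems whose second-to-last letter is 'w' (kilanowd → kiinlanowd, rofabwuwd → roinfabwuwd) insert -in- after the first vowel.
The other patterns: stems whose second-to-last letter is 'n' add the prefix zu-; stems whose second-to-last letter is 'g' or 'k' delete the last vowel and add -ar.
So rosuwb → roinsuwb.

roinsuwb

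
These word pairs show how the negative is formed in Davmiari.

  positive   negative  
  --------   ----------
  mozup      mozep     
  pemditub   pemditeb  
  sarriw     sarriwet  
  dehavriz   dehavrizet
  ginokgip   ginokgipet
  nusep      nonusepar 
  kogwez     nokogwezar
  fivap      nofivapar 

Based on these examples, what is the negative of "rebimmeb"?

mozup and ginokgip both end in -p yet inflect differently (mozep, ginokgipet), so the final letter is not what conditions the rule; the last vowel is.
"rebimmeb" has last vowel 'e'. The stems whose last vowel is 'e' (nusep → nonusepar, kogwez → nokogwezar) add no- … -ar around the stem.
So rebimmeb → norebimmebar.

norebimmebar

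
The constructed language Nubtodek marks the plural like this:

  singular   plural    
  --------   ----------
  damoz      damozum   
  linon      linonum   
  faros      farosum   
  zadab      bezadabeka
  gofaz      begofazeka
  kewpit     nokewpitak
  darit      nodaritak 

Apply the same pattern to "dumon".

dumonum

damoz and gofaz both end in -z yet inflect differently (damozum, begofazeka), so the final letter is not what conditions the rule; the last vowel is.
"dumon" has last vowel 'o'. The stems whose last vowel is 'o' (damoz → damozum, linon → linonum, faros → farosum) add -um.
So dumon → dumonum.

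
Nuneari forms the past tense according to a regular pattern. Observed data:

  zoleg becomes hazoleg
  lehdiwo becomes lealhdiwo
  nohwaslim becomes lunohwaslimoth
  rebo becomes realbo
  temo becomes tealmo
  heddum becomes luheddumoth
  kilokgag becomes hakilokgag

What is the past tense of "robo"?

roalbo

nohwaslim and lehdiwo both have 3 vowels yet inflect differently (lunohwaslimoth, lealhdiwo), so the number of vowels is not what conditions the rule; the final letter is.
"robo" ends in -o. The stems ending in -o (lehdiwo → lealhdiwo, temo → tealmo, rebo → realbo) insert -al- after the first vowel.
So robo → roalbo.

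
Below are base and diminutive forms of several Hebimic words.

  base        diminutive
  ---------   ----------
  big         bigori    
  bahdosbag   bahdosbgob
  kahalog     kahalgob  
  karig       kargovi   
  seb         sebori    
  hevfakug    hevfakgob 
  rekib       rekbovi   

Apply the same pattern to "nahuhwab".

nahuhwbob

seb and rekib both end in -b yet inflect differently (sebori, rekbovi), so the final letter is not what conditions the rule; the number of vowels is.
"nahuhwab" has 3 vowels. The stems with 3 vowels (kahalog → kahalgob, hevfakug → hevfakgob, bahdosbag → bahdosbgob) delete the last vowel and add -ob.
The other patterns: stems with 1 vowel add -ori; stems with 2 vowels delete the last vowel and add -ovi.
So nahuhwab → nahuhwbob.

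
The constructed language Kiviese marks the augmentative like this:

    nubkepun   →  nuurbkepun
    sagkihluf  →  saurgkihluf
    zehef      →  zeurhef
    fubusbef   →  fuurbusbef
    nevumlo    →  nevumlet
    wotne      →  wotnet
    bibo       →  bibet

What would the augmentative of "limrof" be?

liurmrof

zehef and wotne both have last vowel 'e' yet inflect differently (zeurhef, wotnet), so the last vowel is not what conditions the rule; whether the stem ends in a vowel or a consonant is.
"limrof" ends in a consonant. The stems ending in a consonant (nubkepun → nuurbkepun, sagkihluf → saurgkihluf, zehef → zeurhef) insert -ur- after the first vowel.
The other pattern: stems ending in a vowel drop the final letter and add -et.
So limrof → liurmrof.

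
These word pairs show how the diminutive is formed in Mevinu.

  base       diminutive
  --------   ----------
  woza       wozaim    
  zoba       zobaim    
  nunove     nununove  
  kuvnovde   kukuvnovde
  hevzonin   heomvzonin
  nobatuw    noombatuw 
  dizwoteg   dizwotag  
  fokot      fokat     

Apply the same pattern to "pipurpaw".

piompurpaw

nunove and dizwoteg both have last vowel 'e' yet inflect differently (nununove, dizwotag), so the last vowel is not what conditions the rule; the final letter is.
"pipurpaw" ends in -w. The one such stem in the data (nobatuw → noombatuw) inserts -om- after the first vowel (as does hevzonin), so the same rule applies.
The other patterns: stems ending in -a add -im; stems ending in -e repeat the first consonant+vowel as a prefix; stems ending in -g or -t change the last vowel to 'a'.
So pipurpaw → piompurpaw.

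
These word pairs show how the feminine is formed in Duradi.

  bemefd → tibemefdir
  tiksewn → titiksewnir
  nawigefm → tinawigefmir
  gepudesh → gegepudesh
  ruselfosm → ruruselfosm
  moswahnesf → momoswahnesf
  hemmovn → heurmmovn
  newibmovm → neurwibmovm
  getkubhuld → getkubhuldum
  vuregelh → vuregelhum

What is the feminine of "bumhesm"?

"bumhesm" has second-to-last letter 's'. The stems whose second-to-last letter is 's' (gepudesh → gegepudesh, ruselfosm → ruruselfosm, moswahnesf → momoswahnesf) repeat the first consonant+vowel as a prefix.
The other patterns: stems whose second-to-last letter is 'f' or 'w' add ti- … -ir around the stem; stems whose second-to-last letter is 'v' insert -ur- after the first vowel; stems whose second-to-last letter is 'l' add -um.
So bumhesm → bubumhesm.

bubumhesm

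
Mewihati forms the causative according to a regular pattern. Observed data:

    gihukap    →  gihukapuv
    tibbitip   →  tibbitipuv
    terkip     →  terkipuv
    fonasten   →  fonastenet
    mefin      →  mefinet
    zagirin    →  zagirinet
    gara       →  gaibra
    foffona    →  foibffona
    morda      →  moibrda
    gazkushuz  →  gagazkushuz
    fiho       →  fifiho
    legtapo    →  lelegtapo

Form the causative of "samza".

saibmza

tibbitip and mefin both have last vowel 'i' yet inflect differently (tibbitipuv, mefinet), so the last vowel is not what conditions the rule; the final letter is.
"samza" ends in -a. The stems ending in -a (gara → gaibra, foffona → foibffona, morda → moibrda) insert -ib- after the first vowel.
The other patterns: stems ending in -p add -uv; stems ending in -n add -et; stems ending in -o or -z repeat the first consonant+vowel as a prefix.
So samza → saibmza.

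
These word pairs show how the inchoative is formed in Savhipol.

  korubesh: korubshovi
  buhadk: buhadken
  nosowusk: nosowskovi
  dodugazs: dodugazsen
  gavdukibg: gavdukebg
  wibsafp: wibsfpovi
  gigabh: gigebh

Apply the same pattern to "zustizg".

zustizgen

korubesh and gigabh both end in -h yet inflect differently (korubshovi, gigebh), so the final letter is not what conditions the rule; the second-to-last letter is.
"zustizg" has second-to-last letter 'z'. The one such stem in the data (dodugazs → dodugazsen) adds -en, so the same rule applies.
The other patterns: stems whose second-to-last letter is 'f' or 's' delete the last vowel and add -ovi; stems whose second-to-last letter is 'b' change the last vowel to 'e'.
So zustizg → zustizgen.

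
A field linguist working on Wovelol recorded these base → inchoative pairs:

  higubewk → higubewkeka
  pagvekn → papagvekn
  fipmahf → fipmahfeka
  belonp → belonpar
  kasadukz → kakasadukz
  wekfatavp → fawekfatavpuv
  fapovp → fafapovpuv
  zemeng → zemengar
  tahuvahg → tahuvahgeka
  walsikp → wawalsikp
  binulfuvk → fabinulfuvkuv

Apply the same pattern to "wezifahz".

walsikp and belonp both end in -p yet inflect differently (wawalsikp, belonpar), so the final letter is not what conditions the rule; the second-to-last letter is.
"wezifahz" has second-to-last letter 'h'. The stems whose second-to-last letter is 'h' (tahuvahg → tahuvahgeka, fipmahf → fipmahfeka) add -eka.
So wezifahz → wezifahzeka.

wezifahzeka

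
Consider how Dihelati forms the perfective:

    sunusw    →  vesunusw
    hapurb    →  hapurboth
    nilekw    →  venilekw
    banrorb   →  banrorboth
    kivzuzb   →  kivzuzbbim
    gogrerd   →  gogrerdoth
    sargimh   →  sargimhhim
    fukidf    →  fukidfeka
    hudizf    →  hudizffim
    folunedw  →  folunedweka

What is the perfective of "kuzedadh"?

fukidf and hudizf both end in -f yet inflect differently (fukidfeka, hudizffim), so the final letter is not what conditions the rule; the second-to-last letter is.
"kuzedadh" has second-to-last letter 'd'. The stems whose second-to-last letter is 'd' (fukidf → fukidfeka, folunedw → folunedweka) add -eka.
The other patterns: stems whose second-to-last letter is 'r' add -oth; stems whose second-to-last letter is 'm' or 'z' double the final consonant and add -im; stems whose second-to-last letter is 'k' or 's' add the prefix ve-.
So kuzedadh → kuzedadheka.

kuzedadheka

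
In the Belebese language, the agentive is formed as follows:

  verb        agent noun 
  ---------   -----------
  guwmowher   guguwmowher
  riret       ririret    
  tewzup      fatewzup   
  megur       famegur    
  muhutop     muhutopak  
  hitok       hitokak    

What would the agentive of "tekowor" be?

guwmowher and megur both end in -r yet inflect differently (guguwmowher, famegur), so the final letter is not what conditions the rule; the last vowel is.
"tekowor" has last vowel 'o'. The stems whose last vowel is 'o' (muhutop → muhutopak, hitok → hitokak) add -ak.
The other patterns: stems whose last vowel is 'e' repeat the first consonant+vowel as a prefix; stems whose last vowel is 'u' add the prefix fa-.
So tekowor → tekoworak.

tekoworak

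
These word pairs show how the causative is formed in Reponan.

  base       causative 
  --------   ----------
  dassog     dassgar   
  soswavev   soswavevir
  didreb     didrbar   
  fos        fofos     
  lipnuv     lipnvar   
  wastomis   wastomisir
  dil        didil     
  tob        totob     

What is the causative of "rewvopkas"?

rewvopkasir

tob and didreb both end in -b yet inflect differently (totob, didrbar), so the final letter is not what conditions the rule; the number of vowels is.
"rewvopkas" has 3 vowels. The stems with 3 vowels (soswavev → soswavevir, wastomis → wastomisir) add -ir.
So rewvopkas → rewvopkasir.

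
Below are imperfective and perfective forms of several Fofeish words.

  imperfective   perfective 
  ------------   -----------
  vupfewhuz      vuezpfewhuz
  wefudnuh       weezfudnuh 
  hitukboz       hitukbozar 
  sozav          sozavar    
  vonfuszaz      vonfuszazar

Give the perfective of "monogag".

"monogag" has last vowel 'a'. The stems whose last vowel is 'a' (sozav → sozavar, vonfuszaz → vonfuszazar) add -ar.
The other pattern: stems whose last vowel is 'u' insert -ez- after the first vowel.
So monogag → monogagar.

monogagar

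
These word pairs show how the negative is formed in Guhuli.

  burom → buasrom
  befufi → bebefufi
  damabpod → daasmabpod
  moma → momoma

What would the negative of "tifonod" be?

tiasfonod

befufi and burom both begin with b- yet inflect differently (bebefufi, buasrom), so the first letter is not what conditions the rule; whether the stem ends in a vowel or a consonant is.
"tifonod" ends in a consonant. The stems ending in a consonant (burom → buasrom, damabpod → daasmabpod) insert -as- after the first vowel.
The other pattern: stems ending in a vowel repeat the first consonant+vowel as a prefix.
So tifonod → tiasfonod.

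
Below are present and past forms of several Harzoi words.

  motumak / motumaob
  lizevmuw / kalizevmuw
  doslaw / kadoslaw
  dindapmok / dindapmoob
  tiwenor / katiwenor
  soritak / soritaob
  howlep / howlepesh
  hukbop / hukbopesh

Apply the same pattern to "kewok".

kewoob

hukbop and dindapmok both have last vowel 'o' yet inflect differently (hukbopesh, dindapmoob), so the last vowel is not what conditions the rule; the final letter is.
"kewok" ends in -k. The stems ending in -k (dindapmok → dindapmoob, soritak → soritaob, motumak → motumaob) drop the final letter and add -ob.
The other patterns: stems ending in -p add -esh; stems ending in -r or -w add the prefix ka-.
So kewok → kewoob.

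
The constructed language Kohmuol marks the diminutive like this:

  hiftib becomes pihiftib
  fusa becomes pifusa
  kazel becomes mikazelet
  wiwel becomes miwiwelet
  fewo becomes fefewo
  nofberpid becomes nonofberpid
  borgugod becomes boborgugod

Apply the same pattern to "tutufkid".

tututufkid

hiftib and nofberpid both have last vowel 'i' yet inflect differently (pihiftib, nonofberpid), so the last vowel is not what conditions the rule; the final letter is.
"tutufkid" ends in -d. The stems ending in -d (nofberpid → nonofberpid, borgugod → boborgugod) repeat the first consonant+vowel as a prefix.
So tutufkid → tututufkid.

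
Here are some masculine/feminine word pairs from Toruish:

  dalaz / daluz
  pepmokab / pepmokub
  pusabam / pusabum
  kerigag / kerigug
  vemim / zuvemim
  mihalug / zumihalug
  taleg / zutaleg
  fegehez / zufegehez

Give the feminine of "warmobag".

warmobug

"warmobag" has last vowel 'a'. The stems whose last vowel is 'a' (kerigag → kerigug, pusabam → pusabum, pepmokab → pepmokub) change the last vowel to 'u'.
So warmobag → warmobug.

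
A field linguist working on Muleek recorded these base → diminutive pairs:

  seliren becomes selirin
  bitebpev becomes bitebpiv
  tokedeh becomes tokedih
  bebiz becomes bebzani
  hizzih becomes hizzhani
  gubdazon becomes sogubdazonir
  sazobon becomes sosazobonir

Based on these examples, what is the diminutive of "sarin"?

sarnani

"sarin" has last vowel 'i'. The stems whose last vowel is 'i' (bebiz → bebzani, hizzih → hizzhani) delete the last vowel and add -ani.
The other patterns: stems whose last vowel is 'e' change the last vowel to 'i'; stems whose last vowel is 'o' add so- … -ir around the stem.
So sarin → sarnani.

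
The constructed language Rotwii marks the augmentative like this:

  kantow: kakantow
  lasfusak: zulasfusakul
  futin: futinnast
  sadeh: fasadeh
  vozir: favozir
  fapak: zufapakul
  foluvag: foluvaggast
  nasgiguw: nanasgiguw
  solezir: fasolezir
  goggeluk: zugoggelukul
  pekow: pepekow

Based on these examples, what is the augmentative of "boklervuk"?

zuboklervukul

nasgiguw and goggeluk both have last vowel 'u' yet inflect differently (nanasgiguw, zugoggelukul), so the last vowel is not what conditions the rule; the final letter is.
"boklervuk" ends in -k. The stems ending in -k (goggeluk → zugoggelukul, lasfusak → zulasfusakul, fapak → zufapakul) add zu- … -ul around the stem.
The other patterns: stems ending in -h or -r add the prefix fa-; stems ending in -w repeat the first consonant+vowel as a prefix; stems ending in -g or -n double the final consonant and add -ast.
So boklervuk → zuboklervukul.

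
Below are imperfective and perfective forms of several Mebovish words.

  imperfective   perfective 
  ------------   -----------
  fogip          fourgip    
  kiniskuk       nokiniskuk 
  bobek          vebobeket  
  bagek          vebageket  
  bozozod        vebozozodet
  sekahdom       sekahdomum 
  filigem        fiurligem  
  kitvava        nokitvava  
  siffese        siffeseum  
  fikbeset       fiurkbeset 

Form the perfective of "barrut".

vebarrutet

filigem and sekahdom both end in -m yet inflect differently (fiurligem, sekahdomum), so the final letter is not what conditions the rule; the first letter is.
"barrut" begins with b-. The stems beginning with b- (bozozod → vebozozodet, bagek → vebageket, bobek → vebobeket) add ve- … -et around the stem.
The other patterns: stems beginning with f- insert -ur- after the first vowel; stems beginning with s- add -um; stems beginning with k- add the prefix no-.
So barrut → vebarrutet.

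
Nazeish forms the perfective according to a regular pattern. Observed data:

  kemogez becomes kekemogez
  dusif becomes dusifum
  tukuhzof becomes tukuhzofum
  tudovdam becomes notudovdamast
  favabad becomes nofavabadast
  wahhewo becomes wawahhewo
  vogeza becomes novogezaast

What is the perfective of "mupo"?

mumupo

wahhewo and tukuhzof both have last vowel 'o' yet inflect differently (wawahhewo, tukuhzofum), so the last vowel is not what conditions the rule; the final letter is.
"mupo" ends in -o. The one such stem in the data (wahhewo → wawahhewo) repeats the first consonant+vowel as a prefix (as does kemogez), so the same rule applies.
The other patterns: stems ending in -f add -um; stems ending in -a, -d or -m add no- … -ast around the stem.
So mupo → mumupo.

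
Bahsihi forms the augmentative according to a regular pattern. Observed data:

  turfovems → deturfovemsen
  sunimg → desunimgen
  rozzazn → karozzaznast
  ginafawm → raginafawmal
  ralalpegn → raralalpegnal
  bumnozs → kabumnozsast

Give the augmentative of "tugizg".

turfovems and bumnozs both end in -s yet inflect differently (deturfovemsen, kabumnozsast), so the final letter is not what conditions the rule; the second-to-last letter is.
"tugizg" has second-to-last letter 'z'. The stems whose second-to-last letter is 'z' (bumnozs → kabumnozsast, rozzazn → karozzaznast) add ka- … -ast around the stem.
The other patterns: stems whose second-to-last letter is 'm' add de- … -en around the stem; stems whose second-to-last letter is 'g' or 'w' add ra- … -al around the stem.
So tugizg → katugizgast.

katugizgast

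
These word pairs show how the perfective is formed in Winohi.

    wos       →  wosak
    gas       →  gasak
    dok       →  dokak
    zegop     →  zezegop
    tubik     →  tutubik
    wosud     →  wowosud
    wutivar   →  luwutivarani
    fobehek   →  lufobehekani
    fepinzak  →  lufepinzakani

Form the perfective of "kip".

"kip" has 1 vowel. The stems with 1 vowel (wos → wosak, gas → gasak, dok → dokak) add -ak.
So kip → kipak.

kipak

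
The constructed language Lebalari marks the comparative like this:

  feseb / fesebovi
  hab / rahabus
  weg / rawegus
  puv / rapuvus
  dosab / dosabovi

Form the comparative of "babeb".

dosab and hab both end in -b yet inflect differently (dosabovi, rahabus), so the final letter is not what conditions the rule; the number of vowels is.
"babeb" has 2 vowels. The stems with 2 vowels (dosab → dosabovi, feseb → fesebovi) add -ovi.
So babeb → babebovi.

babebovi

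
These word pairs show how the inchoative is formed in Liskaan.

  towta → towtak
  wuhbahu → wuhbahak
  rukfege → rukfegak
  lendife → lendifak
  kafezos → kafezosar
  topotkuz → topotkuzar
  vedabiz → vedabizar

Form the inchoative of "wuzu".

"wuzu" ends in a vowel. The stems ending in a vowel (towta → towtak, wuhbahu → wuhbahak, rukfege → rukfegak) drop the final letter and add -ak.
So wuzu → wuzak.

wuzak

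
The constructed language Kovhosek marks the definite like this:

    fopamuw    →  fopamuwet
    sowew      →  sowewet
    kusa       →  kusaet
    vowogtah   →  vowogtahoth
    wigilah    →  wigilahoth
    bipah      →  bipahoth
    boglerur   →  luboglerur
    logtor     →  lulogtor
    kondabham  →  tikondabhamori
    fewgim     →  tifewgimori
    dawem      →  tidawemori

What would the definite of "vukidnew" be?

vukidnewet

kusa and vowogtah both have last vowel 'a' yet inflect differently (kusaet, vowogtahoth), so the last vowel is not what conditions the rule; the final letter is.
"vukidnew" ends in -w. The stems ending in -w (fopamuw → fopamuwet, sowew → sowewet) add -et.
So vukidnew → vukidnewet.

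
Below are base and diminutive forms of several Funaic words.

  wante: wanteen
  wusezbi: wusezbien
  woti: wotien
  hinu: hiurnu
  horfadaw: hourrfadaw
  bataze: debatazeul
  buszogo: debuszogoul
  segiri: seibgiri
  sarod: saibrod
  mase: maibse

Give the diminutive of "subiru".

wante and bataze both end in -e yet inflect differently (wanteen, debatazeul), so the final letter is not what conditions the rule; the first letter is.
"subiru" begins with s-. The stems beginning with s- (segiri → seibgiri, sarod → saibrod) insert -ib- after the first vowel.
The other patterns: stems beginning with w- add -en; stems beginning with h- insert -ur- after the first vowel; stems beginning with b- add de- … -ul around the stem.
So subiru → suibbiru.

suibbiru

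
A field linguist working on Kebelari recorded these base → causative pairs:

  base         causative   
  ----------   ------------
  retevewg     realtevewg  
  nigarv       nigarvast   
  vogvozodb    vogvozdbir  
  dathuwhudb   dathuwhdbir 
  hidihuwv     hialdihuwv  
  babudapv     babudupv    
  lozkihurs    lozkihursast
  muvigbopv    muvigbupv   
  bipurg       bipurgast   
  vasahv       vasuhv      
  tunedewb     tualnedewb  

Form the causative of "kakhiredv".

"kakhiredv" has second-to-last letter 'd'. The stems whose second-to-last letter is 'd' (dathuwhudb → dathuwhdbir, vogvozodb → vogvozdbir) delete the last vowel and add -ir.
The other patterns: stems whose second-to-last letter is 'w' insert -al- after the first vowel; stems whose second-to-last letter is 'r' add -ast; stems whose second-to-last letter is 'h' or 'p' change the last vowel to 'u'.
So kakhiredv → kakhirdvir.

kakhirdvir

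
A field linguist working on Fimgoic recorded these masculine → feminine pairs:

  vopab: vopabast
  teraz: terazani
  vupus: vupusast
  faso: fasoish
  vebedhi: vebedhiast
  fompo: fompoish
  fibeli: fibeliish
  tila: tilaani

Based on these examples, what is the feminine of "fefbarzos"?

fibeli and vebedhi both end in -i yet inflect differently (fibeliish, vebedhiast), so the final letter is not what conditions the rule; the first letter is.
"fefbarzos" begins with f-. The stems beginning with f- (fompo → fompoish, fibeli → fibeliish, faso → fasoish) add -ish.
The other patterns: stems beginning with t- add -ani; stems beginning with v- add -ast.
So fefbarzos → fefbarzosish.

fefbarzosish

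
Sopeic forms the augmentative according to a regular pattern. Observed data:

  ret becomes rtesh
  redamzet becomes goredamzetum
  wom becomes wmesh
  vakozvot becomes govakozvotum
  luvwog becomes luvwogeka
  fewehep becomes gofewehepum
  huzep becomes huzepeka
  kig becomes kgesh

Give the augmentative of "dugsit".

dugsiteka

"dugsit" has 2 vowels. The stems with 2 vowels (luvwog → luvwogeka, huzep → huzepeka) add -eka.
So dugsit → dugsiteka.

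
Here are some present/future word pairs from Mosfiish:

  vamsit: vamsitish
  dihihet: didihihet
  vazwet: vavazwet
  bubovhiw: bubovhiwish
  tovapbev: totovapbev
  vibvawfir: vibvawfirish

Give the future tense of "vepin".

vamsit and vazwet both end in -t yet inflect differently (vamsitish, vavazwet), so the final letter is not what conditions the rule; the last vowel is.
"vepin" has last vowel 'i'. The stems whose last vowel is 'i' (bubovhiw → bubovhiwish, vibvawfir → vibvawfirish, vamsit → vamsitish) add -ish.
The other pattern: stems whose last vowel is 'e' repeat the first consonant+vowel as a prefix.
So vepin → vepinish.

vepinish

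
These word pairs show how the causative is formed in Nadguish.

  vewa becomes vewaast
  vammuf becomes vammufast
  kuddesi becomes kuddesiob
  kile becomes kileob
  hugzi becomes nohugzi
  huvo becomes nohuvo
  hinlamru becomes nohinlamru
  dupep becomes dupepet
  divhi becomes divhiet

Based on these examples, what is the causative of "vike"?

"vike" begins with v-. The stems beginning with v- (vewa → vewaast, vammuf → vammufast) add -ast.
So vike → vikeast.

vikeast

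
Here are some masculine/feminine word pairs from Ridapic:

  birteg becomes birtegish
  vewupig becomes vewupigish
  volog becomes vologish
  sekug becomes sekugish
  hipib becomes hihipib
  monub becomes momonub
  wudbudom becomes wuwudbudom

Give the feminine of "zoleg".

"zoleg" ends in -g. The stems ending in -g (birteg → birtegish, vewupig → vewupigish, volog → vologish) add -ish.
The other pattern: stems ending in -b or -m repeat the first consonant+vowel as a prefix.
So zoleg → zolegish.

zolegish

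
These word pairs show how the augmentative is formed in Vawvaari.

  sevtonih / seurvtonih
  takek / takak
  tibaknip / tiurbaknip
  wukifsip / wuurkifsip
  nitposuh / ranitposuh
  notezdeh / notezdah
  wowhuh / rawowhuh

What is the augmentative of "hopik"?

hourpik

notezdeh and wowhuh both end in -h yet inflect differently (notezdah, rawowhuh), so the final letter is not what conditions the rule; the last vowel is.
"hopik" has last vowel 'i'. The stems whose last vowel is 'i' (tibaknip → tiurbaknip, sevtonih → seurvtonih, wukifsip → wuurkifsip) insert -ur- after the first vowel.
The other patterns: stems whose last vowel is 'e' change the last vowel to 'a'; stems whose last vowel is 'u' add the prefix ra-.
So hopik → hourpik.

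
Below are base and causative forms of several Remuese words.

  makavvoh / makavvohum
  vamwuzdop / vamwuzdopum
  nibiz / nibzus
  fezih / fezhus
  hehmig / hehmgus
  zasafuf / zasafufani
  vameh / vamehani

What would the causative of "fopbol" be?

makavvoh and fezih both end in -h yet inflect differently (makavvohum, fezhus), so the final letter is not what conditions the rule; the last vowel is.
"fopbol" has last vowel 'o'. The stems whose last vowel is 'o' (makavvoh → makavvohum, vamwuzdop → vamwuzdopum) add -um.
The other patterns: stems whose last vowel is 'i' delete the last vowel and add -us; stems whose last vowel is 'e' or 'u' add -ani.
So fopbol → fopbolum.

fopbolum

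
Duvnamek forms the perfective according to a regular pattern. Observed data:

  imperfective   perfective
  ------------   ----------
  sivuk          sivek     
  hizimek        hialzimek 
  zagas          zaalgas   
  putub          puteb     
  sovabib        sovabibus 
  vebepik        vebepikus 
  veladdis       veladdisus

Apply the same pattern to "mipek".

mialpek

sivuk and vebepik both end in -k yet inflect differently (sivek, vebepikus), so the final letter is not what conditions the rule; the last vowel is.
"mipek" has last vowel 'e'. The one such stem in the data (hizimek → hialzimek) inserts -al- after the first vowel (as does zagas), so the same rule applies.
The other patterns: stems whose last vowel is 'u' change the last vowel to 'e'; stems whose last vowel is 'i' add -us.
So mipek → mialpek.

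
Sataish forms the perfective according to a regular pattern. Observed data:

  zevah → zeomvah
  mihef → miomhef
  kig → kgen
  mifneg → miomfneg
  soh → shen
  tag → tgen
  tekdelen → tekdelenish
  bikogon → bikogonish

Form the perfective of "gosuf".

kig and mifneg both end in -g yet inflect differently (kgen, miomfneg), so the final letter is not what conditions the rule; the number of vowels is.
"gosuf" has 2 vowels. The stems with 2 vowels (mifneg → miomfneg, zevah → zeomvah, mihef → miomhef) insert -om- after the first vowel.
So gosuf → goomsuf.

goomsuf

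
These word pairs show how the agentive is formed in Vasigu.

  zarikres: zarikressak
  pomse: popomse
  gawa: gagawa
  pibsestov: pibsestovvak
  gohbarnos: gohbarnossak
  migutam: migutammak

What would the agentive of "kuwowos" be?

migutam and gawa both have last vowel 'a' yet inflect differently (migutammak, gagawa), so the last vowel is not what conditions the rule; whether the stem ends in a vowel or a consonant is.
"kuwowos" ends in a consonant. The stems ending in a consonant (migutam → migutammak, pibsestov → pibsestovvak, zarikres → zarikressak) double the final consonant and add -ak.
So kuwowos → kuwowossak.

kuwowossak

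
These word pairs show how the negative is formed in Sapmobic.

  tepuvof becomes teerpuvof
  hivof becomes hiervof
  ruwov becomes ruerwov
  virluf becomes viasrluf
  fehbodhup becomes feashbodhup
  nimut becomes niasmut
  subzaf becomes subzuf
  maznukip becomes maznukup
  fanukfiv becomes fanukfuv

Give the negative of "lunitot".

luernitot

tepuvof and virluf both end in -f yet inflect differently (teerpuvof, viasrluf), so the final letter is not what conditions the rule; the last vowel is.
"lunitot" has last vowel 'o'. The stems whose last vowel is 'o' (tepuvof → teerpuvof, hivof → hiervof, ruwov → ruerwov) insert -er- after the first vowel.
The other patterns: stems whose last vowel is 'u' insert -as- after the first vowel; stems whose last vowel is 'a' or 'i' change the last vowel to 'u'.
So lunitot → luernitot.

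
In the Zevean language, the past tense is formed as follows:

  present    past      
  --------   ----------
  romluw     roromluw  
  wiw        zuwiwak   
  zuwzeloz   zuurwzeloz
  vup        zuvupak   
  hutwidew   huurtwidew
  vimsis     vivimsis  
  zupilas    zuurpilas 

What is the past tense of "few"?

zufewak

wiw and romluw both end in -w yet inflect differently (zuwiwak, roromluw), so the final letter is not what conditions the rule; the number of vowels is.
"few" has 1 vowel. The stems with 1 vowel (vup → zuvupak, wiw → zuwiwak) add zu- … -ak around the stem.
The other patterns: stems with 2 vowels repeat the first consonant+vowel as a prefix; stems with 3 vowels insert -ur- after the first vowel.
So few → zufewak.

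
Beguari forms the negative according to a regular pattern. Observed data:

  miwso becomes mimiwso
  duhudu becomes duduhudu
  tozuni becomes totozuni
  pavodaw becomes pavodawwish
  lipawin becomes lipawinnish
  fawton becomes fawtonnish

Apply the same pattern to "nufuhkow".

nufuhkowwish

"nufuhkow" ends in a consonant. The stems ending in a consonant (pavodaw → pavodawwish, lipawin → lipawinnish, fawton → fawtonnish) double the final consonant and add -ish.
The other pattern: stems ending in a vowel repeat the first consonant+vowel as a prefix.
So nufuhkow → nufuhkowwish.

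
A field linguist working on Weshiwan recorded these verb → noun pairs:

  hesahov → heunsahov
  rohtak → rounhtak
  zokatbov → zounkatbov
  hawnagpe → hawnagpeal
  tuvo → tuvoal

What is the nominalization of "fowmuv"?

hesahov and tuvo both have last vowel 'o' yet inflect differently (heunsahov, tuvoal), so the last vowel is not what conditions the rule; whether the stem ends in a vowel or a consonant is.
"fowmuv" ends in a consonant. The stems ending in a consonant (hesahov → heunsahov, rohtak → rounhtak, zokatbov → zounkatbov) insert -un- after the first vowel.
The other pattern: stems ending in a vowel add -al.
So fowmuv → founwmuv.

founwmuv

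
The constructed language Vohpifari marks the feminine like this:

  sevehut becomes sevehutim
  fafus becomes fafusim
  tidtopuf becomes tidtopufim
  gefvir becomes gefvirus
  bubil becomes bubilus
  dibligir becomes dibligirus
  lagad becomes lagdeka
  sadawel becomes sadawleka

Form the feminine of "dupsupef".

bubil and sadawel both end in -l yet inflect differently (bubilus, sadawleka), so the final letter is not what conditions the rule; the last vowel is.
"dupsupef" has last vowel 'e'. The one such stem in the data (sadawel → sadawleka) deletes the last vowel and adds -eka (as does lagad), so the same rule applies.
The other patterns: stems whose last vowel is 'u' add -im; stems whose last vowel is 'i' add -us.
So dupsupef → dupsupfeka.

dupsupfeka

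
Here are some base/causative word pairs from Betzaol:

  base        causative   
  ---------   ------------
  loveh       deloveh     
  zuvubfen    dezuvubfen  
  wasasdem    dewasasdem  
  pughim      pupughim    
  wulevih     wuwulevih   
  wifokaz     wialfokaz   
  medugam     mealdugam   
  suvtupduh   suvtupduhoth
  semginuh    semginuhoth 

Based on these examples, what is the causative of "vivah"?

vialvah

wasasdem and pughim both end in -m yet inflect differently (dewasasdem, pupughim), so the final letter is not what conditions the rule; the last vowel is.
"vivah" has last vowel 'a'. The stems whose last vowel is 'a' (wifokaz → wialfokaz, medugam → mealdugam) insert -al- after the first vowel.
So vivah → vialvah.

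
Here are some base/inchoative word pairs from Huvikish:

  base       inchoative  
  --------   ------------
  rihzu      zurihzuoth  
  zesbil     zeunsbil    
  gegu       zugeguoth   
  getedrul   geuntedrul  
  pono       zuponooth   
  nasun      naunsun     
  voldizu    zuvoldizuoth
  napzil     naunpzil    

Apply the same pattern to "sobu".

zusobuoth

rihzu and getedrul both have last vowel 'u' yet inflect differently (zurihzuoth, geuntedrul), so the last vowel is not what conditions the rule; whether the stem ends in a vowel or a consonant is.
"sobu" ends in a vowel. The stems ending in a vowel (rihzu → zurihzuoth, pono → zuponooth, gegu → zugeguoth) add zu- … -oth around the stem.
So sobu → zusobuoth.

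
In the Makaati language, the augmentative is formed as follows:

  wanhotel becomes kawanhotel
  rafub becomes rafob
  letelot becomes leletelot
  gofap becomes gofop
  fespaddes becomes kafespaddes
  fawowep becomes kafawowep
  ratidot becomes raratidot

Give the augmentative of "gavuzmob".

gagavuzmob

"gavuzmob" has last vowel 'o'. The stems whose last vowel is 'o' (letelot → leletelot, ratidot → raratidot) repeat the first consonant+vowel as a prefix.
The other patterns: stems whose last vowel is 'e' add the prefix ka-; stems whose last vowel is 'a' or 'u' change the last vowel to 'o'.
So gavuzmob → gagavuzmob.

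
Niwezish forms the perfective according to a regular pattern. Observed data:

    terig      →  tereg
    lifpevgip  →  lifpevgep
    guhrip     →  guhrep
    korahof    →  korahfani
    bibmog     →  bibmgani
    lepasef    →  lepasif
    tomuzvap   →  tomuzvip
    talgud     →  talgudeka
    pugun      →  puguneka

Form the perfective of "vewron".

terig and bibmog both end in -g yet inflect differently (tereg, bibmgani), so the final letter is not what conditions the rule; the last vowel is.
"vewron" has last vowel 'o'. The stems whose last vowel is 'o' (korahof → korahfani, bibmog → bibmgani) delete the last vowel and add -ani.
So vewron → vewrnani.

vewrnani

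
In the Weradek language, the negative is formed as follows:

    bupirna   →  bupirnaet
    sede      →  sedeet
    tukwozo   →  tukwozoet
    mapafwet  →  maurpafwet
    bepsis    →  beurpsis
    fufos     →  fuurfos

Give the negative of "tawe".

"tawe" ends in a vowel. The stems ending in a vowel (bupirna → bupirnaet, sede → sedeet, tukwozo → tukwozoet) add -et.
So tawe → taweet.

taweet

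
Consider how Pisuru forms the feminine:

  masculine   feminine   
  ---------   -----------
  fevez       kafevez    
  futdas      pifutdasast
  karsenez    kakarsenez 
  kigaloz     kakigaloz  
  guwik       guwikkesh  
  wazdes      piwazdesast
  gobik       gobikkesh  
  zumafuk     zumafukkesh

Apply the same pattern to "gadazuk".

"gadazuk" ends in -k. The stems ending in -k (zumafuk → zumafukkesh, guwik → guwikkesh, gobik → gobikkesh) double the final consonant and add -esh.
The other patterns: stems ending in -z add the prefix ka-; stems ending in -s add pi- … -ast around the stem.
So gadazuk → gadazukkesh.

gadazukkesh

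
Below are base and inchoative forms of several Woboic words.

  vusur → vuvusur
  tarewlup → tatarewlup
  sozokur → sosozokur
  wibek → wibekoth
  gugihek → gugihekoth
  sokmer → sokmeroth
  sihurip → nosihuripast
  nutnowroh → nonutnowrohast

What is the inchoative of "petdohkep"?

petdohkepoth

vusur and sokmer both end in -r yet inflect differently (vuvusur, sokmeroth), so the final letter is not what conditions the rule; the last vowel is.
"petdohkep" has last vowel 'e'. The stems whose last vowel is 'e' (wibek → wibekoth, gugihek → gugihekoth, sokmer → sokmeroth) add -oth.
So petdohkep → petdohkepoth.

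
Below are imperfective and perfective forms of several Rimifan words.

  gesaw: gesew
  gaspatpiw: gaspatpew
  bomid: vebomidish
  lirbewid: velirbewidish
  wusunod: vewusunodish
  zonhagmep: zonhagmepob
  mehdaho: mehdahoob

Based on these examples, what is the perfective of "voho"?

vohoob

gaspatpiw and bomid both have last vowel 'i' yet inflect differently (gaspatpew, vebomidish), so the last vowel is not what conditions the rule; the final letter is.
"voho" ends in -o. The one such stem in the data (mehdaho → mehdahoob) adds -ob, so the same rule applies.
The other patterns: stems ending in -w change the last vowel to 'e'; stems ending in -d add ve- … -ish around the stem.
So voho → vohoob.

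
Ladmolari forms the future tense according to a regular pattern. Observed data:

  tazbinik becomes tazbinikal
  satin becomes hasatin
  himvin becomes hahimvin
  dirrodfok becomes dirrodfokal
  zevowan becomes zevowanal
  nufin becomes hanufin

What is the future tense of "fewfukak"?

fewfukakal

zevowan and himvin both end in -n yet inflect differently (zevowanal, hahimvin), so the final letter is not what conditions the rule; the number of vowels is.
"fewfukak" has 3 vowels. The stems with 3 vowels (dirrodfok → dirrodfokal, zevowan → zevowanal, tazbinik → tazbinikal) add -al.
The other pattern: stems with 2 vowels add the prefix ha-.
So fewfukak → fewfukakal.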